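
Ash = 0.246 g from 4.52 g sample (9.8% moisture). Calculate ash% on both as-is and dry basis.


As-is ash% = 0.246 / 4.52 x 100 = 5.44%
Dry mass = 4.52 x (100 - 9.8) / 100 = 4.07704 g
Dry-basis ash% = 0.246 / 4.07704 x 100 = 6.03%


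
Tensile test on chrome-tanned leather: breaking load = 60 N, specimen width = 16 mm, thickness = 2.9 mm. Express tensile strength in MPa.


1.29 MPa


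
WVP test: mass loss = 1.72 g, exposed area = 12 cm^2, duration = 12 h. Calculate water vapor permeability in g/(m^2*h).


WVP = mass_loss / (area x time) x 10000
WVP = 1.72 / (12 x 12) x 10000
WVP = 1.72 / 144 x 10000 = 119.44 g/(m^2*h)


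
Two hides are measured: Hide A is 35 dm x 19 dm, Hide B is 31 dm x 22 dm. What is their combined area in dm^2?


Hide A area = 35 x 19 = 665 dm^2
Hide B area = 31 x 22 = 682 dm^2
Total = 665 + 682 = 1347 dm^2


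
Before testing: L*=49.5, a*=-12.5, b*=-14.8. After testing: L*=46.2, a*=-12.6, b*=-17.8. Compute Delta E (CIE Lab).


Delta E = 4.46

dL = 46.2 - 49.5 = -3.3
da = -12.6 - (-12.5) = -0.1
db = -17.8 - (-14.8) = -3.0
dE = sqrt((-3.3)^2 + (-0.1)^2 + (-3.0)^2) = 4.46


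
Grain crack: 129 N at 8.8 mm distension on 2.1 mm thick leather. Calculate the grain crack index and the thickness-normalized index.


Crack index = 129 / 8.8 = 14.7 N/mm
Normalized = 14.7 / 2.1 = 7.0 N/mm per mm


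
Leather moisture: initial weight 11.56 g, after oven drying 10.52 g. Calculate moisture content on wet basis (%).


9.0%


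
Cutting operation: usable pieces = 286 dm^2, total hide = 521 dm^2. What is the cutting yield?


54.9%

Yield = usable / total x 100
Yield = 286 / 521 x 100 = 54.9%


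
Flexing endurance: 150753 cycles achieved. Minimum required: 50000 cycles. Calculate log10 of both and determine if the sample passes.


Achieved: log10 = 5.18
Required: log10 = 4.70
Passes: Yes

log10(150753) = 5.18
log10(50000) = 4.70
Passes: Yes


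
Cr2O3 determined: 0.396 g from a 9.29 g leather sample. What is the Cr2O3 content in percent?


4.26%


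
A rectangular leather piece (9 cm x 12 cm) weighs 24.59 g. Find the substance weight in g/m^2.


Area = 9 x 12 = 108 cm^2
SW = 24.59 / 108 x 10000 = 2276.9 g/m^2


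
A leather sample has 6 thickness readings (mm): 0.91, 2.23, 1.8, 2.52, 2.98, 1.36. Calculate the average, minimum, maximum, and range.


Sum = 11.80
Average = 11.80 / 6 = 1.97 mm
Minimum = 0.91 mm
Maximum = 2.98 mm
Range = 2.98 - 0.91 = 2.07 mm


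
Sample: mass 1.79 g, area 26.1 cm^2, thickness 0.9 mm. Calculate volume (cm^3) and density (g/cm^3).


Thickness in cm = 0.9 / 10 = 0.09 cm
Volume = 26.1 x 0.09 = 2.349 cm^3
Density = 1.79 / 2.349 = 0.762 g/cm^3


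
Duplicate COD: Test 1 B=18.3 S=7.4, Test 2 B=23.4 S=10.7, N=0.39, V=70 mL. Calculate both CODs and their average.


COD1 = 485.8 mg/L
COD2 = 566.1 mg/L
Average = 526.0 mg/L


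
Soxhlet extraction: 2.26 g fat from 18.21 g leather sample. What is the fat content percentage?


12.4%

Fat content = 2.26 / 18.21 x 100
Fat = 12.4%


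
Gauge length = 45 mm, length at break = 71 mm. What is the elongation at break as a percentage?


Extension = 71 - 45 = 26 mm
Elongation = 26 / 45 x 100 = 57.8%


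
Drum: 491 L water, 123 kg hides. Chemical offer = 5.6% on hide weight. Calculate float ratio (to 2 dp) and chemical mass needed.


Float ratio = 3.99
Chemical needed = 6.888 kg

Float ratio = 491 / 123 = 3.99
Chemical = 123 x 5.6 / 100 = 6.888 kg


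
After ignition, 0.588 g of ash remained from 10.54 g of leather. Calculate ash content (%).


Ash% = 0.588 / 10.54 x 100
Ash% = 5.58%


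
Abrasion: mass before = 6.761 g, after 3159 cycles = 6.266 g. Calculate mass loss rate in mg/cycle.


0.157 mg/cycle


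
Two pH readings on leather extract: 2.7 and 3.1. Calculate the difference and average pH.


Difference = 0.4
Average pH = 2.90

Difference = |2.7 - 3.1| = 0.4
Average = (2.7 + 3.1) / 2 = 2.90


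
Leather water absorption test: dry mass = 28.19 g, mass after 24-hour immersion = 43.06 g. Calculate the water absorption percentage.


52.7%

Water absorbed = 43.06 - 28.19 = 14.87 g
WA% = 14.87 / 28.19 x 100 = 52.7%


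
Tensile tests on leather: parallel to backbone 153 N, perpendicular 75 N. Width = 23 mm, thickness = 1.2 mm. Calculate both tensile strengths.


Area = 23 x 1.2 = 27.6 mm^2
TS (parallel) = 153 / 27.6 = 5.54 N/mm^2
TS (perpendicular) = 75 / 27.6 = 2.72 N/mm^2


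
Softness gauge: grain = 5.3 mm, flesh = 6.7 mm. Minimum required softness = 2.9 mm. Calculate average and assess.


Average = (5.3 + 6.7) / 2 = 6.00 mm
Minimum = 2.9 mm
Meets requirement: Yes


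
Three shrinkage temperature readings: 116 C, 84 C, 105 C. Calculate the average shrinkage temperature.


Average = (116 + 84 + 105) / 3
Average = 305 / 3 = 101.7 C


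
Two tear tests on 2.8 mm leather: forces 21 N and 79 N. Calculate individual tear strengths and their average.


Tear 1 = 21 / 2.8 = 7.5 N/mm
Tear 2 = 79 / 2.8 = 28.2 N/mm
Average = (7.5 + 28.2) / 2 = 17.9 N/mm


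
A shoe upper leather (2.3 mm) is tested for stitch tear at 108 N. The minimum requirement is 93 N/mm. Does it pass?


STS = 47.0 N/mm
Passes: No

STS = 108 / 2.3 = 47.0 N/mm
Minimum required: 93 N/mm
Passes: No


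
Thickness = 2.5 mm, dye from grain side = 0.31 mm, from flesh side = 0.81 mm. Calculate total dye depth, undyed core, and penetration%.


Total dyed = 1.12 mm
Undyed core = 1.38 mm
Penetration = 44.8%


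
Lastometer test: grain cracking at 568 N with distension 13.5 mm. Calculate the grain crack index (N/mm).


42.1 N/mm

Grain crack index = force / distension
Index = 568 / 13.5 = 42.1 N/mm


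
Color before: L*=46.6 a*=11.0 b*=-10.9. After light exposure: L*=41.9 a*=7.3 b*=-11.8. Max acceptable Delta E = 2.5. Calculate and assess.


dL = -4.7, da = -3.7, db = -0.9
dE = sqrt((-4.7)^2 + (-3.7)^2 + (-0.9)^2) = 6.05
Max = 2.5
Passes: No


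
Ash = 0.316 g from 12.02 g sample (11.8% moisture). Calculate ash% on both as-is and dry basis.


As-is ash% = 0.316 / 12.02 x 100 = 2.63%
Dry mass = 12.02 x (100 - 11.8) / 100 = 10.60164 g
Dry-basis ash% = 0.316 / 10.60164 x 100 = 2.98%


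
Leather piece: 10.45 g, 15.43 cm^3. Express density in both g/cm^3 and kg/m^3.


0.677 g/cm^3
677 kg/m^3

Density = 10.45 / 15.43 = 0.677 g/cm^3
Convert: 0.677 x 1000 = 677 kg/m^3


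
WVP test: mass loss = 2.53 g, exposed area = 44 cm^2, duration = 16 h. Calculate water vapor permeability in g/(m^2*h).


35.94 g/(m^2*h)


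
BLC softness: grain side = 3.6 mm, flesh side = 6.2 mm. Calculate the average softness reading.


4.90 mm


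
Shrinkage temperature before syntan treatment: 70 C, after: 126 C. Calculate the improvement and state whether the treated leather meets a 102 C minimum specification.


Improvement = 56 C
Meets 102 C spec: Yes


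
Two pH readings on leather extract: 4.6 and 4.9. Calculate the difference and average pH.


Difference = 0.3
Average pH = 4.75


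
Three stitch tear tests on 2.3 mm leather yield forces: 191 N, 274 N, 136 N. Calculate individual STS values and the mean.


STS1 = 191 / 2.3 = 83.0 N/mm
STS2 = 274 / 2.3 = 119.1 N/mm
STS3 = 136 / 2.3 = 59.1 N/mm
Mean = (83.0 + 119.1 + 59.1) / 3 = 87.1 N/mm


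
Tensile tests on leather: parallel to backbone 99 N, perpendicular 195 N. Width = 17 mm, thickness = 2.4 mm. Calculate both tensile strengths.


Area = 17 x 2.4 = 40.8 mm^2
TS (parallel) = 99 / 40.8 = 2.43 N/mm^2
TS (perpendicular) = 195 / 40.8 = 4.78 N/mm^2


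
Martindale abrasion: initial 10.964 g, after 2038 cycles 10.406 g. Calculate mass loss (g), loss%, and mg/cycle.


Loss = 10.964 - 10.406 = 0.558 g
Loss% = 0.558 / 10.964 x 100 = 5.09%
Rate = 0.558 / 2038 x 1000 = 0.274 mg/cycle


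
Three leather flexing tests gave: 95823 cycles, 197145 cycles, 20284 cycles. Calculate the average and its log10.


Average = (95823 + 197145 + 20284) / 3 = 104417 cycles
log10(104417) = 5.02


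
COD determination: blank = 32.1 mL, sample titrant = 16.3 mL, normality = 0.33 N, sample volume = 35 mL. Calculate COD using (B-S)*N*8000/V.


1191.8 mg/L


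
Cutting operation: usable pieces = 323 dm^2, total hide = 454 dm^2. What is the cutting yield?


71.1%


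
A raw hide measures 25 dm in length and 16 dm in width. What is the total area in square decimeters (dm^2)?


Area = length x width
Area = 25 x 16 = 400 dm^2


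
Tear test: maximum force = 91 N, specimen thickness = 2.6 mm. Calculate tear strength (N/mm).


35.0 N/mm

Tear strength = force / thickness
Tear = 91 / 2.6 = 35.0 N/mm


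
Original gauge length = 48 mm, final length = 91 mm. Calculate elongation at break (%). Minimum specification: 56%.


Extension = 91 - 48 = 43 mm
Elongation = 43 / 48 x 100 = 89.6%
Minimum required: 56%
Meets specification: Yes


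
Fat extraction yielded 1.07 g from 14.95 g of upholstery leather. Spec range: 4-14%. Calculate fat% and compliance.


Fat content = 7.2%
Compliant: Yes

Fat% = 1.07 / 14.95 x 100 = 7.2%
Spec range: 4-14%
Compliant: Yes


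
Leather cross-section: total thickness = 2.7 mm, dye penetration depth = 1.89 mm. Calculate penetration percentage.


70.0%


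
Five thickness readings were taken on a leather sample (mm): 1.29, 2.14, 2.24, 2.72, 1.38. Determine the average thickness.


Sum = 1.29 + 2.14 + 2.24 + 2.72 + 1.38 = 9.77
Average = 9.77 / 5 = 1.95 mm


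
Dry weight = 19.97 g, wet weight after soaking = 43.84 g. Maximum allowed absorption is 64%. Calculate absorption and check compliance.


WA = (43.84 - 19.97) / 19.97 x 100 = 119.5%
Maximum allowed: 64%
Compliant: No


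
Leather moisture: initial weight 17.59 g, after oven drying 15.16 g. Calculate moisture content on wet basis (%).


Moisture = 17.59 - 15.16 = 2.43 g
MC = 2.43 / 17.59 x 100 = 13.8%


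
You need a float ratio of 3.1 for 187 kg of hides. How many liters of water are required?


Water = hide weight x target ratio
Water = 187 x 3.1 = 579.7 L


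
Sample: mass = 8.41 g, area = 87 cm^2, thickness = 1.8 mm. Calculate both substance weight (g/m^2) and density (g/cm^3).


SW = 8.41 / 87 x 10000 = 966.7 g/m^2
Volume = 87 x 1.8 / 10 = 15.66 cm^3
Density = 8.41 / 15.66 = 0.537 g/cm^3


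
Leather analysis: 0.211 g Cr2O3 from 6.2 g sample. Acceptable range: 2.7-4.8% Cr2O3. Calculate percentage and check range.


Cr2O3% = 0.211 / 6.2 x 100 = 3.40%
Acceptable range: 2.7 to 4.8%
Within range: Yes


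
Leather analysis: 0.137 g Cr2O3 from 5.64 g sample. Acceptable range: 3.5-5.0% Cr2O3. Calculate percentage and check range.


Cr2O3 = 2.43%
Within range: No

Cr2O3% = 0.137 / 5.64 x 100 = 2.43%
Acceptable range: 3.5 to 5.0%
Within range: No


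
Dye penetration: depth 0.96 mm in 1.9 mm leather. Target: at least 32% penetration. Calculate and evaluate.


Penetration = 50.5%
Meets target: Yes


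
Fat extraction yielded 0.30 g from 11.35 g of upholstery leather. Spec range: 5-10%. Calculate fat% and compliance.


Fat content = 2.6%
Compliant: No

Fat% = 0.30 / 11.35 x 100 = 2.6%
Spec range: 5-10%
Compliant: No


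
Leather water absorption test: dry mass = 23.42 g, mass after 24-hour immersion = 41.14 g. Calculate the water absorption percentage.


Water absorbed = 41.14 - 23.42 = 17.72 g
WA% = 17.72 / 23.42 x 100 = 75.7%


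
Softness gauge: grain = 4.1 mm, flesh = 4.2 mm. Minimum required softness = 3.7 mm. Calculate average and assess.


Average softness = 4.15 mm
Meets requirement: Yes


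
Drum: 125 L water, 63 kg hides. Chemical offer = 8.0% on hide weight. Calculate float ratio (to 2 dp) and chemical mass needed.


Float ratio = 125 / 63 = 1.98
Chemical = 63 x 8.0 / 100 = 5.04 kg


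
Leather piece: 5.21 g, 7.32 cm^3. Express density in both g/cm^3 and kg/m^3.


0.712 g/cm^3
712 kg/m^3


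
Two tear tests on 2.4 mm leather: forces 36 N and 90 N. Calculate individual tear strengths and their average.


Tear 1 = 36 / 2.4 = 15.0 N/mm
Tear 2 = 90 / 2.4 = 37.5 N/mm
Average = (15.0 + 37.5) / 2 = 26.3 N/mm


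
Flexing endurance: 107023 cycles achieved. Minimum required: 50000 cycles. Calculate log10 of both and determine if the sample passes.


Achieved: log10 = 5.03
Required: log10 = 4.70
Passes: Yes

log10(107023) = 5.03
log10(50000) = 4.70
Passes: Yes


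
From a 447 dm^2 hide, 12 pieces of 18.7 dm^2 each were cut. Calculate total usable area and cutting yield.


Total usable = 12 x 18.7 = 224.4 dm^2
Yield = 224.4 / 447 x 100 = 50.2%


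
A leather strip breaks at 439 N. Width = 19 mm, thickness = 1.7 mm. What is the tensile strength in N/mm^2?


13.59 N/mm^2

Cross-sectional area = 19 x 1.7 = 32.3 mm^2
Tensile strength = 439 / 32.3 = 13.59 N/mm^2


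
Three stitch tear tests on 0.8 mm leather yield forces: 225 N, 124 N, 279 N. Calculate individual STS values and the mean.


STS1 = 281.3 N/mm
STS2 = 155.0 N/mm
STS3 = 348.8 N/mm
Mean = 261.7 N/mm

STS1 = 225 / 0.8 = 281.3 N/mm
STS2 = 124 / 0.8 = 155.0 N/mm
STS3 = 279 / 0.8 = 348.8 N/mm
Mean = (281.3 + 155.0 + 348.8) / 3 = 261.7 N/mm


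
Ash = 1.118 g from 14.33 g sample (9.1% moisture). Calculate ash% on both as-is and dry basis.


As-is ash% = 1.118 / 14.33 x 100 = 7.80%
Dry mass = 14.33 x (100 - 9.1) / 100 = 13.02597 g
Dry-basis ash% = 1.118 / 13.02597 x 100 = 8.58%


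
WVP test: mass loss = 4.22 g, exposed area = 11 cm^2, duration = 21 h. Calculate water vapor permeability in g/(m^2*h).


182.68 g/(m^2*h)

WVP = mass_loss / (area x time) x 10000
WVP = 4.22 / (11 x 21) x 10000
WVP = 4.22 / 231 x 10000 = 182.68 g/(m^2*h)


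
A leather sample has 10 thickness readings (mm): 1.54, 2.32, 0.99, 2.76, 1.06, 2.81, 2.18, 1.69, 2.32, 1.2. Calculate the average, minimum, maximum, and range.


Sum = 18.87
Average = 18.87 / 10 = 1.89 mm
Minimum = 0.99 mm
Maximum = 2.81 mm
Range = 2.81 - 0.99 = 1.82 mm


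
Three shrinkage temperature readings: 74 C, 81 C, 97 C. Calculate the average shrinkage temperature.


Average = (74 + 81 + 97) / 3
Average = 252 / 3 = 84.0 C


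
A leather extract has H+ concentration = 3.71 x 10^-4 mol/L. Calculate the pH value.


pH = -log10[H+]
pH = -log10(3.71 x 10^-4) = 3.43


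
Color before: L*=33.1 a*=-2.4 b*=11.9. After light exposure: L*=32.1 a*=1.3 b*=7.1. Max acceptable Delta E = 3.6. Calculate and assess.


Delta E = 6.14
Passes: No

dL = -1.0, da = 3.7, db = -4.8
dE = sqrt((-1.0)^2 + (3.7)^2 + (-4.8)^2) = 6.14
Max = 3.6
Passes: No


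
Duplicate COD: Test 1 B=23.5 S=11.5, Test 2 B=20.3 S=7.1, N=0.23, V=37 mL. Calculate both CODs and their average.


COD1 = 596.8 mg/L
COD2 = 656.4 mg/L
Average = 626.6 mg/L

COD1 = (23.5 - 11.5) x 0.23 x 8000 / 37 = 596.8 mg/L
COD2 = (20.3 - 7.1) x 0.23 x 8000 / 37 = 656.4 mg/L
Average = (596.8 + 656.4) / 2 = 626.6 mg/L


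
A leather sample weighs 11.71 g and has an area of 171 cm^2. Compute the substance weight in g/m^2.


684.8 g/m^2

Substance weight = mass / area x 10000
SW = 11.71 / 171 x 10000
SW = 684.8 g/m^2


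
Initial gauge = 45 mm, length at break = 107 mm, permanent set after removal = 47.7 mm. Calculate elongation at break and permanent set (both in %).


Elongation at break = (107 - 45) / 45 x 100 = 137.8%
Permanent set = (47.7 - 45) / 45 x 100 = 6.0%


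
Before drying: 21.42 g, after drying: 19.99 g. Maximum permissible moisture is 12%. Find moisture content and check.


MC = (21.42 - 19.99) / 21.42 x 100 = 6.7%
Maximum: 12%
Acceptable: Yes


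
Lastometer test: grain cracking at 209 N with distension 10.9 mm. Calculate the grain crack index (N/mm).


Grain crack index = force / distension
Index = 209 / 10.9 = 19.2 N/mm


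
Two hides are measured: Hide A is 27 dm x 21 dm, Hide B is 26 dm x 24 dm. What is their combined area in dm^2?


1191 dm^2

Hide A area = 27 x 21 = 567 dm^2
Hide B area = 26 x 24 = 624 dm^2
Total = 567 + 624 = 1191 dm^2


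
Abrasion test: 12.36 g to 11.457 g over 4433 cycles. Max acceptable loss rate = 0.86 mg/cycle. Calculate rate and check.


Loss = 12.36 - 11.457 = 0.903 g
Rate = 0.903 g / 4433 cycles x 1000 = 0.204 mg/cycle
Max = 0.86 mg/cycle
Passes: Yes


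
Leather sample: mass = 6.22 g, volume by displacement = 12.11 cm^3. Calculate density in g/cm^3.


0.514 g/cm^3

Density = mass / volume
Density = 6.22 / 12.11 = 0.514 g/cm^3


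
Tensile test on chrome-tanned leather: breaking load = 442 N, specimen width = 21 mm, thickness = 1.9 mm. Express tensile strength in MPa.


11.08 MPa

Cross-section = 21 x 1.9 = 39.9 mm^2
TS = 442 / 39.9 = 11.08 MPa
(1 N/mm^2 = 1 MPa)


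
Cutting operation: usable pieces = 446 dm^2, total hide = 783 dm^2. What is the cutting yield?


57.0%

Yield = usable / total x 100
Yield = 446 / 783 x 100 = 57.0%


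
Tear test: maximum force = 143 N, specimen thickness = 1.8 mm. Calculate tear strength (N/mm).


Tear strength = force / thickness
Tear = 143 / 1.8 = 79.4 N/mm


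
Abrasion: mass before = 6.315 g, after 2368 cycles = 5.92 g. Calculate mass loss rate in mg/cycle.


Mass loss = 6.315 - 5.92 = 0.395 g
Rate = 0.395 / 2368 x 1000 = 0.167 mg/cycle


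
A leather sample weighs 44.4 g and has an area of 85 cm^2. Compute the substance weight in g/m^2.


Substance weight = mass / area x 10000
SW = 44.4 / 85 x 10000
SW = 5223.5 g/m^2


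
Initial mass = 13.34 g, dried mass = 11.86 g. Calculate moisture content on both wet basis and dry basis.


Wet basis = 11.1%
Dry basis = 12.5%


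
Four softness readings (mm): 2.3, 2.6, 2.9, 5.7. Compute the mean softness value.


3.38 mm

Sum = 2.3 + 2.6 + 2.9 + 5.7
Mean = 13.5 / 4 = 3.38 mm


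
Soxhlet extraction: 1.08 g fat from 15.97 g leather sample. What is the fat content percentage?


Fat content = 1.08 / 15.97 x 100
Fat = 6.8%


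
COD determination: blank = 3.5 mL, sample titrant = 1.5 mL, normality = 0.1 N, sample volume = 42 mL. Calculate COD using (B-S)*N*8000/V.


38.1 mg/L

COD = (3.5 - 1.5) x 0.1 x 8000 / 42
COD = 2.0 x 0.1 x 8000 / 42
COD = 38.1 mg/L


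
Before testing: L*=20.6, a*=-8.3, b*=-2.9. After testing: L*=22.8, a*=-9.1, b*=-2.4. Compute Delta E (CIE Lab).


Delta E = 2.39


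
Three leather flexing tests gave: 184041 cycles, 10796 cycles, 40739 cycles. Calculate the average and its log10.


Average = (184041 + 10796 + 40739) / 3 = 78525 cycles
log10(78525) = 4.90


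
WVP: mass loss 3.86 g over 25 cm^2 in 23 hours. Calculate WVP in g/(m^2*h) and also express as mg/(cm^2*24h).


WVP = 3.86 / (25 x 23) x 10000 = 67.13 g/(m^2*h)
Mass loss in mg = 3.86 x 1000 = 3860 mg
Per cm^2 per 24h in mg: 3860 x 24 / (25 x 23) = 92640 / 575 = 161.11 mg/(cm^2*24h)


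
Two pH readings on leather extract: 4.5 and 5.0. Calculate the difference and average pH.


Difference = |4.5 - 5.0| = 0.5
Average = (4.5 + 5.0) / 2 = 4.75


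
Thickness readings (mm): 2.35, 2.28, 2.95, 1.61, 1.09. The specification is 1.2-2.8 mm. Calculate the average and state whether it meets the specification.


Average = 2.06 mm
Within specification: Yes

Sum = 10.28
Average = 10.28 / 5 = 2.06 mm
Specification range: 1.2 to 2.8 mm
Within spec: Yes


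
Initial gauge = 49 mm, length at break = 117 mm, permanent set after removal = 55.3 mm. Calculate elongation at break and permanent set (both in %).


Elongation at break = 138.8%
Permanent set = 12.9%

Elongation at break = (117 - 49) / 49 x 100 = 138.8%
Permanent set = (55.3 - 49) / 49 x 100 = 12.9%


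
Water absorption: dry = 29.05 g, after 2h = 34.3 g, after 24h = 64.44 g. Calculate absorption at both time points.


2h absorption = 18.1%
24h absorption = 121.8%

WA (2h) = (34.3 - 29.05) / 29.05 x 100 = 18.1%
WA (24h) = (64.44 - 29.05) / 29.05 x 100 = 121.8%


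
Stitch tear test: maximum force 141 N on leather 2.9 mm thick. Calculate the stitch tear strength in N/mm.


48.6 N/mm

Stitch tear strength = force / thickness
STS = 141 / 2.9 = 48.6 N/mm


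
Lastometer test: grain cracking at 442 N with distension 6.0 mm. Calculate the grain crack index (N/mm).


73.7 N/mm


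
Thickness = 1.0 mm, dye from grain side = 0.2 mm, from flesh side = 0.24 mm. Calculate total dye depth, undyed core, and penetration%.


Total dyed = 0.2 + 0.24 = 0.44 mm
Undyed core = 1.0 - 0.44 = 0.56 mm
Penetration = 0.44 / 1.0 x 100 = 44.0%


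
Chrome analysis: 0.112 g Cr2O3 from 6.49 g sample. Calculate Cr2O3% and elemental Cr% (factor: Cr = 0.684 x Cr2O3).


Cr2O3% = 0.112 / 6.49 x 100 = 1.73%
Cr% = 1.73 x 0.684 = 1.18%


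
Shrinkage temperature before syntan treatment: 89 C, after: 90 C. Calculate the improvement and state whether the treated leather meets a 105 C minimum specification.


Improvement = 1 C
Meets 105 C spec: No

Improvement = 90 - 89 = 1 C
Spec check: 90 C >= 105 C? No


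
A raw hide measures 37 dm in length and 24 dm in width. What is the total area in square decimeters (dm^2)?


Area = length x width
Area = 37 x 24 = 888 dm^2


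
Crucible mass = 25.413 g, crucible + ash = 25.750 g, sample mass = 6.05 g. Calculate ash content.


Ash mass = 25.750 - 25.413 = 0.337 g
Ash% = 0.337 / 6.05 x 100 = 5.57%


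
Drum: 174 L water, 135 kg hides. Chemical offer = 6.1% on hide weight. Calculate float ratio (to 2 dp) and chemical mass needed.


Float ratio = 174 / 135 = 1.29
Chemical = 135 x 6.1 / 100 = 8.235 kg


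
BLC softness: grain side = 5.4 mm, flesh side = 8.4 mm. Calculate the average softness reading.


Average = (5.4 + 8.4) / 2
Average = 6.90 mm


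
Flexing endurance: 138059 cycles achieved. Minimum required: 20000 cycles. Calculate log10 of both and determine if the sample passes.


Achieved: log10 = 5.14
Required: log10 = 4.30
Passes: Yes

log10(138059) = 5.14
log10(20000) = 4.30
Passes: Yes


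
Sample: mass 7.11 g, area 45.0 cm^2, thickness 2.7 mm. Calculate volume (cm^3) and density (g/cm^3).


Thickness in cm = 2.7 / 10 = 0.27 cm
Volume = 45.0 x 0.27 = 12.150 cm^3
Density = 7.11 / 12.150 = 0.585 g/cm^3


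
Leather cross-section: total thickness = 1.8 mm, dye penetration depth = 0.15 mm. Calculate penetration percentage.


8.3%


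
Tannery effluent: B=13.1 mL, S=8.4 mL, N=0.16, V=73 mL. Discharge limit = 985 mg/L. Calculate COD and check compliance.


COD = (13.1 - 8.4) x 0.16 x 8000 / 73 = 82.4 mg/L
Limit: 985 mg/L
Compliant: Yes


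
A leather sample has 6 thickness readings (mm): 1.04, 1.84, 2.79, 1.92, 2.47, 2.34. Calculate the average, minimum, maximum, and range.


Sum = 12.40
Average = 12.40 / 6 = 2.07 mm
Minimum = 1.04 mm
Maximum = 2.79 mm
Range = 2.79 - 1.04 = 1.75 mm


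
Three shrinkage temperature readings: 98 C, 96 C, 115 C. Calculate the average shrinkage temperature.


Average = (98 + 96 + 115) / 3
Average = 309 / 3 = 103.0 C


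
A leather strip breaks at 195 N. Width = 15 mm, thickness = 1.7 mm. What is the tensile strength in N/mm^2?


Cross-sectional area = 15 x 1.7 = 25.5 mm^2
Tensile strength = 195 / 25.5 = 7.65 N/mm^2


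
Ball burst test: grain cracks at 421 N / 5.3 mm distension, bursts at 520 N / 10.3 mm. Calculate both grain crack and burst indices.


Crack index = 79.4 N/mm
Burst index = 50.5 N/mm

Crack index = 421 / 5.3 = 79.4 N/mm
Burst index = 520 / 10.3 = 50.5 N/mm


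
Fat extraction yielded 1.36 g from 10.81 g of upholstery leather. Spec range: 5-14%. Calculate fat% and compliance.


Fat content = 12.6%
Compliant: Yes


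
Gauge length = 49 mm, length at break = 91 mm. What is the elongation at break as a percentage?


Extension = 91 - 49 = 42 mm
Elongation = 42 / 49 x 100 = 85.7%


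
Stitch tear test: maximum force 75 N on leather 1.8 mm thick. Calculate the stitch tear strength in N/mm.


41.7 N/mm

Stitch tear strength = force / thickness
STS = 75 / 1.8 = 41.7 N/mm


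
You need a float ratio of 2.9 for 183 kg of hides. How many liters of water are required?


Water = hide weight x target ratio
Water = 183 x 2.9 = 530.7 L


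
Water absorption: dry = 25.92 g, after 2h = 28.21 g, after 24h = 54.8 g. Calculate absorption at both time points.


2h absorption = 8.8%
24h absorption = 111.4%

WA (2h) = (28.21 - 25.92) / 25.92 x 100 = 8.8%
WA (24h) = (54.8 - 25.92) / 25.92 x 100 = 111.4%


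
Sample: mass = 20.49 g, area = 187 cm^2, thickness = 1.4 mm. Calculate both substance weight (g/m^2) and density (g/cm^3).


SW = 20.49 / 187 x 10000 = 1095.7 g/m^2
Volume = 187 x 1.4 / 10 = 26.18 cm^3
Density = 20.49 / 26.18 = 0.783 g/cm^3


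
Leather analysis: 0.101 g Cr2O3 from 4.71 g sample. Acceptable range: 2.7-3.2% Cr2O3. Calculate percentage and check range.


Cr2O3% = 0.101 / 4.71 x 100 = 2.14%
Acceptable range: 2.7 to 3.2%
Within range: No


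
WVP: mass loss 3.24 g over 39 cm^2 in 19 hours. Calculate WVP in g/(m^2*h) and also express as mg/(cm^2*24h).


WVP = 3.24 / (39 x 19) x 10000 = 43.72 g/(m^2*h)
Mass loss in mg = 3.24 x 1000 = 3240 mg
Per cm^2 per 24h in mg: 3240 x 24 / (39 x 19) = 77760 / 741 = 104.94 mg/(cm^2*24h)


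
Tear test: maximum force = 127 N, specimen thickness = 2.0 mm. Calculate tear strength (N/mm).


63.5 N/mm


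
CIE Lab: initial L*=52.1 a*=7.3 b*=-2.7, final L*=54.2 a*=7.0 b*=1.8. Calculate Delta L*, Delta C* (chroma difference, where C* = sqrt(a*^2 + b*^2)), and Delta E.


Delta L* = 2.1
Delta C* = -0.56
Delta E = 4.97


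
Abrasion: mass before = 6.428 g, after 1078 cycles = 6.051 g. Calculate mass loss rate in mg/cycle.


Mass loss = 6.428 - 6.051 = 0.377 g
Rate = 0.377 / 1078 x 1000 = 0.350 mg/cycle


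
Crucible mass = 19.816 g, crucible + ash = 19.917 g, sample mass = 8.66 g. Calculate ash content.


Ash mass = 19.917 - 19.816 = 0.101 g
Ash% = 0.101 / 8.66 x 100 = 1.17%


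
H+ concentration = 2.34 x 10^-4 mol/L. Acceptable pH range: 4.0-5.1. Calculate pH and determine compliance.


pH = -log10(2.34 x 10^-4) = 3.63
Range: 4.0 to 5.1
Compliant: No


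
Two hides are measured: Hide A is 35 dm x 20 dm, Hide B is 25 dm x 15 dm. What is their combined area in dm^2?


1075 dm^2

Hide A area = 35 x 20 = 700 dm^2
Hide B area = 25 x 15 = 375 dm^2
Total = 700 + 375 = 1075 dm^2


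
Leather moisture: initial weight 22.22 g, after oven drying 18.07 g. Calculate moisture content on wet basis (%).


Moisture = 22.22 - 18.07 = 4.15 g
MC = 4.15 / 22.22 x 100 = 18.7%


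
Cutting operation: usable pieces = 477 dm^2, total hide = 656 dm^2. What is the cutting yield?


Yield = usable / total x 100
Yield = 477 / 656 x 100 = 72.7%


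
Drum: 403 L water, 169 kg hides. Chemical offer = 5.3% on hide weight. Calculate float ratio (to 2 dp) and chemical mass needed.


Float ratio = 403 / 169 = 2.38
Chemical = 169 x 5.3 / 100 = 8.957 kg


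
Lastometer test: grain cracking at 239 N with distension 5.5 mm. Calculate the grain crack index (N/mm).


43.5 N/mm

Grain crack index = force / distension
Index = 239 / 5.5 = 43.5 N/mm


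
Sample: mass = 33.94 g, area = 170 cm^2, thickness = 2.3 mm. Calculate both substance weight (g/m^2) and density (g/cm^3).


SW = 33.94 / 170 x 10000 = 1996.5 g/m^2
Volume = 170 x 2.3 / 10 = 39.10 cm^3
Density = 33.94 / 39.10 = 0.868 g/cm^3


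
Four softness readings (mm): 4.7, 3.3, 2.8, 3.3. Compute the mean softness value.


3.53 mm

Sum = 4.7 + 3.3 + 2.8 + 3.3
Mean = 14.1 / 4 = 3.53 mm


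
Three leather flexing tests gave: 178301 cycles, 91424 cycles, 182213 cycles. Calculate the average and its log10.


Average = 150646 cycles
log10 = 5.18


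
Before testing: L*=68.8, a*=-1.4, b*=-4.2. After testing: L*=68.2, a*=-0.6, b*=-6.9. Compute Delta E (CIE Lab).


dL = 68.2 - 68.8 = -0.6
da = -0.6 - (-1.4) = 0.8
db = -6.9 - (-4.2) = -2.7
dE = sqrt((-0.6)^2 + (0.8)^2 + (-2.7)^2) = 2.88


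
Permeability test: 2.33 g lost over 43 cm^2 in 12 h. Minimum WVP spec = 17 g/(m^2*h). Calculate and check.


WVP = 2.33 / (43 x 12) x 10000 = 45.16 g/(m^2*h)
Minimum: 17 g/(m^2*h)
Meets spec: Yes


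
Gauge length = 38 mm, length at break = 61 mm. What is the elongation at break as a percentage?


Extension = 61 - 38 = 23 mm
Elongation = 23 / 38 x 100 = 60.5%


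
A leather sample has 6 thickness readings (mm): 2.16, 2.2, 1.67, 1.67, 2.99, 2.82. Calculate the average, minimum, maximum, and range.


Sum = 13.51
Average = 13.51 / 6 = 2.25 mm
Minimum = 1.67 mm
Maximum = 2.99 mm
Range = 2.99 - 1.67 = 1.32 mm


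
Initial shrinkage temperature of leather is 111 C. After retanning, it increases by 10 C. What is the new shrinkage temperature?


New Ts = 111 + 10 = 121 C


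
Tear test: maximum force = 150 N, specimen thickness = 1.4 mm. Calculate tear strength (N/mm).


Tear strength = force / thickness
Tear = 150 / 1.4 = 107.1 N/mm


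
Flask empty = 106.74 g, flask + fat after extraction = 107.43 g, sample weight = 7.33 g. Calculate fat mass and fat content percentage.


Fat mass = 107.43 - 106.74 = 0.69 g
Fat% = 0.69 / 7.33 x 100 = 9.4%


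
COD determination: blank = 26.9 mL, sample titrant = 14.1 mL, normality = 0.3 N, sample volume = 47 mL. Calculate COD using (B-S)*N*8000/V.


653.6 mg/L

COD = (26.9 - 14.1) x 0.3 x 8000 / 47
COD = 12.8 x 0.3 x 8000 / 47
COD = 653.6 mg/L


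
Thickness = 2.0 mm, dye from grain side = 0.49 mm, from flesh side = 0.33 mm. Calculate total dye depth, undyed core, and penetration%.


Total dyed = 0.82 mm
Undyed core = 1.18 mm
Penetration = 41.0%

Total dyed = 0.49 + 0.33 = 0.82 mm
Undyed core = 2.0 - 0.82 = 1.18 mm
Penetration = 0.82 / 2.0 x 100 = 41.0%


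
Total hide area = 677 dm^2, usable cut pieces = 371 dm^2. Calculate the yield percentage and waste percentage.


Yield = 54.8%
Waste = 45.2%


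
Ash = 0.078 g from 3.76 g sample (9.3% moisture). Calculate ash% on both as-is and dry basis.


As-is ash% = 0.078 / 3.76 x 100 = 2.07%
Dry mass = 3.76 x (100 - 9.3) / 100 = 3.41032 g
Dry-basis ash% = 0.078 / 3.41032 x 100 = 2.29%


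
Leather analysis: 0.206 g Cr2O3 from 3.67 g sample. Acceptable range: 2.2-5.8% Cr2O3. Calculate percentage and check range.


Cr2O3 = 5.61%
Within range: Yes


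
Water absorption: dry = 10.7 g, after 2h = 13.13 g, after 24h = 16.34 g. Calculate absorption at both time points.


WA (2h) = (13.13 - 10.7) / 10.7 x 100 = 22.7%
WA (24h) = (16.34 - 10.7) / 10.7 x 100 = 52.7%


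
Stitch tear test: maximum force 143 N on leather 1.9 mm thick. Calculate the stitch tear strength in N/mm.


Stitch tear strength = force / thickness
STS = 143 / 1.9 = 75.3 N/mm


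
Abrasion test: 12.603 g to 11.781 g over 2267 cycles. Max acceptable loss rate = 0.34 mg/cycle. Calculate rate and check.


Rate = 0.363 mg/cycle
Passes: No

Loss = 12.603 - 11.781 = 0.822 g
Rate = 0.822 g / 2267 cycles x 1000 = 0.363 mg/cycle
Max = 0.34 mg/cycle
Passes: No


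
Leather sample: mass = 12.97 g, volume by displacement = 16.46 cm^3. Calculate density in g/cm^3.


Density = mass / volume
Density = 12.97 / 16.46 = 0.788 g/cm^3


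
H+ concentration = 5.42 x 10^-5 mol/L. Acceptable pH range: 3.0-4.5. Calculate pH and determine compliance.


pH = 4.27
Compliant: Yes

pH = -log10(5.42 x 10^-5) = 4.27
Range: 3.0 to 4.5
Compliant: Yes


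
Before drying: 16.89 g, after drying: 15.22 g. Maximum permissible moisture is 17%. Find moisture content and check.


Moisture content = 9.9%
Acceptable: Yes


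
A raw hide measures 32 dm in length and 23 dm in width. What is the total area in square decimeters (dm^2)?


Area = length x width
Area = 32 x 23 = 736 dm^2


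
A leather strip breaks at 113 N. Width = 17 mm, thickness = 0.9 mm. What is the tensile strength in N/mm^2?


7.39 N/mm^2

Cross-sectional area = 17 x 0.9 = 15.3 mm^2
Tensile strength = 113 / 15.3 = 7.39 N/mm^2


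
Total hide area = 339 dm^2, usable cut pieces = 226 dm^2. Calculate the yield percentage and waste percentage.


Yield = 66.7%
Waste = 33.3%


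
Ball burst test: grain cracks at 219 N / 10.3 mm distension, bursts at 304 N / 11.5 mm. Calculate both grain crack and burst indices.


Crack index = 21.3 N/mm
Burst index = 26.4 N/mm


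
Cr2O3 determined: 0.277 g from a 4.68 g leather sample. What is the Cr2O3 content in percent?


Cr2O3% = 0.277 / 4.68 x 100
Cr2O3% = 5.92%


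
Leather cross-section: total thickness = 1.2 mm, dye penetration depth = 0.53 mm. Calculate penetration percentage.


Penetration% = 0.53 / 1.2 x 100
Penetration = 44.2%


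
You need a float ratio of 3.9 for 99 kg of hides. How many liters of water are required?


386.1 L


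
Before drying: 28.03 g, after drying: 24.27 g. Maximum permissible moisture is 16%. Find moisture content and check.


Moisture content = 13.4%
Acceptable: Yes

MC = (28.03 - 24.27) / 28.03 x 100 = 13.4%
Maximum: 16%
Acceptable: Yes


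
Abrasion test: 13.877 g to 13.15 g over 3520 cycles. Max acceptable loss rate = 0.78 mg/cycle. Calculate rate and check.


Loss = 13.877 - 13.15 = 0.727 g
Rate = 0.727 g / 3520 cycles x 1000 = 0.207 mg/cycle
Max = 0.78 mg/cycle
Passes: Yes


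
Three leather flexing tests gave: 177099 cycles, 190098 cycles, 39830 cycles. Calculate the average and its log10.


Average = (177099 + 190098 + 39830) / 3 = 135676 cycles
log10(135676) = 5.13


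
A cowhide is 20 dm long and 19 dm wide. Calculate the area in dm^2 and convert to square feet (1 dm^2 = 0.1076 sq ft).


Area = 20 x 19 = 380 dm^2
Conversion: 380 x 0.1076 = 40.89 sq ft


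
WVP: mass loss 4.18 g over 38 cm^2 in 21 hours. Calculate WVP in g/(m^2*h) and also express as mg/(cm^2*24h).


WVP = 52.38 g/(m^2*h)
Daily rate = 125.71 mg/(cm^2*24h)


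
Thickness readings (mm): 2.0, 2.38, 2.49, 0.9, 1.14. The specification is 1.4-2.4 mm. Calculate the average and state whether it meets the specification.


Average = 1.78 mm
Within specification: Yes


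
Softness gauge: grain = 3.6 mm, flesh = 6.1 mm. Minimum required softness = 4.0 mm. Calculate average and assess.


Average softness = 4.85 mm
Meets requirement: Yes

Average = (3.6 + 6.1) / 2 = 4.85 mm
Minimum = 4.0 mm
Meets requirement: Yes


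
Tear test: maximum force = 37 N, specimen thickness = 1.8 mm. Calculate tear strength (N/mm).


20.6 N/mm

Tear strength = force / thickness
Tear = 37 / 1.8 = 20.6 N/mm


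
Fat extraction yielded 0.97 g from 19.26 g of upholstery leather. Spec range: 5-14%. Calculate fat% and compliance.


Fat% = 0.97 / 19.26 x 100 = 5.0%
Spec range: 5-14%
Compliant: Yes


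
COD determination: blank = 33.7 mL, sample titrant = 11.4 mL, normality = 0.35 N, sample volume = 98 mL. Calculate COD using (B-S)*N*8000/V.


637.1 mg/L

COD = (33.7 - 11.4) x 0.35 x 8000 / 98
COD = 22.3 x 0.35 x 8000 / 98
COD = 637.1 mg/L


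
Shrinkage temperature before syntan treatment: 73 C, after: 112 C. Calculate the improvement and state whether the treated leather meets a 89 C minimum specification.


Improvement = 112 - 73 = 39 C
Spec check: 112 C >= 89 C? Yes


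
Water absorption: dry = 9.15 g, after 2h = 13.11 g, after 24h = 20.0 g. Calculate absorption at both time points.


WA (2h) = (13.11 - 9.15) / 9.15 x 100 = 43.3%
WA (24h) = (20.0 - 9.15) / 9.15 x 100 = 118.6%


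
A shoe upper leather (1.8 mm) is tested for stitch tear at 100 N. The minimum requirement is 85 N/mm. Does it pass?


STS = 55.6 N/mm
Passes: No


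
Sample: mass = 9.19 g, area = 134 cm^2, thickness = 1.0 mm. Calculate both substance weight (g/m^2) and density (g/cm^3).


Substance weight = 685.8 g/m^2
Density = 0.686 g/cm^3

SW = 9.19 / 134 x 10000 = 685.8 g/m^2
Volume = 134 x 1.0 / 10 = 13.40 cm^3
Density = 9.19 / 13.40 = 0.686 g/cm^3


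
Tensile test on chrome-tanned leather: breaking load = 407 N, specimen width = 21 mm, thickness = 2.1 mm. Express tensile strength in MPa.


Cross-section = 21 x 2.1 = 44.1 mm^2
TS = 407 / 44.1 = 9.23 MPa
(1 N/mm^2 = 1 MPa)


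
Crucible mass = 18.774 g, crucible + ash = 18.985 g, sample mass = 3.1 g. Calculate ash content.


Ash mass = 0.211 g
Ash content = 6.81%

Ash mass = 18.985 - 18.774 = 0.211 g
Ash% = 0.211 / 3.1 x 100 = 6.81%


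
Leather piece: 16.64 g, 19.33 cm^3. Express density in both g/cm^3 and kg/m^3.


0.861 g/cm^3
861 kg/m^3


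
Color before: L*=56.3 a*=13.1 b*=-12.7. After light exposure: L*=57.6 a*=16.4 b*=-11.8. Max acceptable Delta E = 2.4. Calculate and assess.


Delta E = 3.66
Passes: No

dL = 1.3, da = 3.3, db = 0.9
dE = sqrt((1.3)^2 + (3.3)^2 + (0.9)^2) = 3.66
Max = 2.4
Passes: No


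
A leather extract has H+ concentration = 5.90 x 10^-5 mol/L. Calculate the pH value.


pH = -log10[H+]
pH = -log10(5.90 x 10^-5) = 4.23


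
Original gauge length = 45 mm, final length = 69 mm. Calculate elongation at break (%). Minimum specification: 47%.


Elongation = 53.3%
Meets spec: Yes


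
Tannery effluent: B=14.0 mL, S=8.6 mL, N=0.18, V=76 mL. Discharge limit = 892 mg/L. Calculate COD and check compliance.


COD = 102.3 mg/L
Compliant: Yes

COD = (14.0 - 8.6) x 0.18 x 8000 / 76 = 102.3 mg/L
Limit: 892 mg/L
Compliant: Yes


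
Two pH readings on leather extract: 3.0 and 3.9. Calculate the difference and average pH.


Difference = 0.9
Average pH = 3.45


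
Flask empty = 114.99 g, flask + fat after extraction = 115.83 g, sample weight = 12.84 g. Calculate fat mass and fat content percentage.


Fat mass = 0.84 g
Fat content = 6.5%


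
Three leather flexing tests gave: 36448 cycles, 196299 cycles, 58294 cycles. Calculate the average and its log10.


Average = (36448 + 196299 + 58294) / 3 = 97014 cycles
log10(97014) = 4.99


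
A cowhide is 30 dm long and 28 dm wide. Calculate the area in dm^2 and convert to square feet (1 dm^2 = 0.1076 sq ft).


Area = 30 x 28 = 840 dm^2
Conversion: 840 x 0.1076 = 90.38 sq ft


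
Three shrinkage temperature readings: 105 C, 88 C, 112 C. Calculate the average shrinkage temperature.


101.7 C


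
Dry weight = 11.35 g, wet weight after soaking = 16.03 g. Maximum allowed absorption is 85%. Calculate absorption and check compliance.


Absorption = 41.2%
Compliant: Yes


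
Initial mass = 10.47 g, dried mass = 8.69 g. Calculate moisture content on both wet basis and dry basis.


Wet basis = 17.0%
Dry basis = 20.5%

Moisture lost = 10.47 - 8.69 = 1.78 g
Wet basis MC = 1.78 / 10.47 x 100 = 17.0%
Dry basis MC = 1.78 / 8.69 x 100 = 20.5%


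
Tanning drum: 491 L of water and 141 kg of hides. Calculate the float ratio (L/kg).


3.5


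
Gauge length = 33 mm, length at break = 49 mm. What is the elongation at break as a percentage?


48.5%

Extension = 49 - 33 = 16 mm
Elongation = 16 / 33 x 100 = 48.5%


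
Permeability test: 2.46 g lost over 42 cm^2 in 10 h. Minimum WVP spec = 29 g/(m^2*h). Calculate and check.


WVP = 2.46 / (42 x 10) x 10000 = 58.57 g/(m^2*h)
Minimum: 29 g/(m^2*h)
Meets spec: Yes


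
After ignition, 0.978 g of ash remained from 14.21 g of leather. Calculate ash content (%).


6.88%

Ash% = 0.978 / 14.21 x 100
Ash% = 6.88%


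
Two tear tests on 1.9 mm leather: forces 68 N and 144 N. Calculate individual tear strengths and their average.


Tear 1 = 68 / 1.9 = 35.8 N/mm
Tear 2 = 144 / 1.9 = 75.8 N/mm
Average = (35.8 + 75.8) / 2 = 55.8 N/mm


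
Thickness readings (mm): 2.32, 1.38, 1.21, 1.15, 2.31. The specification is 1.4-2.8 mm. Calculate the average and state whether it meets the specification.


Sum = 8.37
Average = 8.37 / 5 = 1.67 mm
Specification range: 1.4 to 2.8 mm
Within spec: Yes


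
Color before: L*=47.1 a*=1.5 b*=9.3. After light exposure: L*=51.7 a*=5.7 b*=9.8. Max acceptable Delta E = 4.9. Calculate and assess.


dL = 4.6, da = 4.2, db = 0.5
dE = sqrt((4.6)^2 + (4.2)^2 + (0.5)^2) = 6.25
Max = 4.9
Passes: No
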